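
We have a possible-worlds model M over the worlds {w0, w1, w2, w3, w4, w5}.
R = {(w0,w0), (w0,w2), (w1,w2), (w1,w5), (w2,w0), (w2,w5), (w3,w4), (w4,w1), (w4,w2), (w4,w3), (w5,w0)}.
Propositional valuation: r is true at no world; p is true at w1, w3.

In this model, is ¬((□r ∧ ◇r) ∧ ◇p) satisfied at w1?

Yes

At w1: (□r ∧ ◇r) ∧ ◇p is false, so ¬((□r ∧ ◇r) ∧ ◇p) is true.
  At w1: □r ∧ ◇r is false, ◇p is false, so (□r ∧ ◇r) ∧ ◇p is false.
    At w1: □r is false, ◇r is false, so □r ∧ ◇r is false.
      At w1: □r requires r at every successor {w2, w5}.
        r fails at w2, so □r is false at w1.
      At w1: ◇r requires r at some successor in {w2, w5}.
        At w2: r is false.
        At w5: r is false.
      So ◇r is false at w1.
    At w1: ◇p requires p at some successor in {w2, w5}.
      At w2: p is false.
      At w5: p is false.
    So ◇p is false at w1.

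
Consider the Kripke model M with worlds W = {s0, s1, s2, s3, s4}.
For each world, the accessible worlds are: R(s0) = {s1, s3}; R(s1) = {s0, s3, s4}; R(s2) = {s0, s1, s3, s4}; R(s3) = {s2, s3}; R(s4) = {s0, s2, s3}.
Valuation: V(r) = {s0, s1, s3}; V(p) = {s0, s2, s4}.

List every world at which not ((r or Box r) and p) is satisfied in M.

s1, s2, s3, s4

Let φ = not ((r or Box r) and p). Evaluate φ at each world:
  s0 (successors {s1, s3}): φ is false.
  s1 (successors {s0, s3, s4}): φ is true.
  s2 (successors {s0, s1, s3, s4}): φ is true.
  s3 (successors {s2, s3}): φ is true.
  s4 (successors {s0, s2, s3}): φ is true.
For instance, at s3:
  At s3: (r or Box r) and p is false, so not ((r or Box r) and p) is true.
    At s3: r or Box r is true, p is false, so (r or Box r) and p is false.
      At s3: r is true, Box r is false, so r or Box r is true.
Satisfying worlds: {s1, s2, s3, s4}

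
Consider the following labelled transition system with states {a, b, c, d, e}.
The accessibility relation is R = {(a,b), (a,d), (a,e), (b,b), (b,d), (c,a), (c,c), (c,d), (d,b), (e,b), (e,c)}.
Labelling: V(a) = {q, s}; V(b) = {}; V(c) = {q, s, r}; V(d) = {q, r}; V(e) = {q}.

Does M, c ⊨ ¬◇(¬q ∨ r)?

At c: ◇(¬q ∨ r) is true, so ¬◇(¬q ∨ r) is false.
  At c: ◇(¬q ∨ r) requires ¬q ∨ r at some successor in {a, c, d}.
    ¬q ∨ r holds at c, so ◇(¬q ∨ r) is true at c.

No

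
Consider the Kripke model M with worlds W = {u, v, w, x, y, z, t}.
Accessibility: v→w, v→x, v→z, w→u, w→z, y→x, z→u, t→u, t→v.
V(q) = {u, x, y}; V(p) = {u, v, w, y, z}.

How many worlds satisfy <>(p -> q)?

5

Let φ = <>(p -> q). Evaluate φ at each world:
  u (successors ∅): φ is false.
  v (successors {w, x, z}): φ is true.
  w (successors {u, z}): φ is true.
  x (successors ∅): φ is false.
  y (successors {x}): φ is true.
  z (successors {u}): φ is true.
  t (successors {u, v}): φ is true.
For instance, at w:
  At w: <>(p -> q) requires p -> q at some successor in {u, z}.
    p -> q holds at u, so <>(p -> q) is true at w.
Satisfying worlds: {v, w, y, z, t}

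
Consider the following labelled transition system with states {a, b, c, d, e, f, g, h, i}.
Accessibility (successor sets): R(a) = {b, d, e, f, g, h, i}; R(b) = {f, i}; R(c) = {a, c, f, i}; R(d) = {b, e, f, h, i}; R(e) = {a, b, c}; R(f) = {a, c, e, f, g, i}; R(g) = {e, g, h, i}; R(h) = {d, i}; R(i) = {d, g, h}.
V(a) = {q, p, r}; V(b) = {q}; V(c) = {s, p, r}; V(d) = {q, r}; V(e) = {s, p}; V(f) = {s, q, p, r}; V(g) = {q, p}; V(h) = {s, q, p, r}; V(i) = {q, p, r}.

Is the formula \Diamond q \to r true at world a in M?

At a: \Diamond q is true, r is true, so \Diamond q \to r is true.
  At a: \Diamond q requires q at some successor in {b, d, e, f, g, h, i}.
    q holds at b, so \Diamond q is true at a.

Yes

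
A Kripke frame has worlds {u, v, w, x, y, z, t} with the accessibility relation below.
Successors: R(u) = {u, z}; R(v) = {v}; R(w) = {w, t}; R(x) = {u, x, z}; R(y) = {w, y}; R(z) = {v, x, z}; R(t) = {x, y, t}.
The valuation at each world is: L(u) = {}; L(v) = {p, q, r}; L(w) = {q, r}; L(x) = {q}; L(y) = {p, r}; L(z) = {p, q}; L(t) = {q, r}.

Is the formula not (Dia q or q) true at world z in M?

No

At z: Dia q or q is true, so not (Dia q or q) is false.
  At z: Dia q is true, q is true, so Dia q or q is true.
    At z: Dia q requires q at some successor in {v, x, z}.
      q holds at v, so Dia q is true at z.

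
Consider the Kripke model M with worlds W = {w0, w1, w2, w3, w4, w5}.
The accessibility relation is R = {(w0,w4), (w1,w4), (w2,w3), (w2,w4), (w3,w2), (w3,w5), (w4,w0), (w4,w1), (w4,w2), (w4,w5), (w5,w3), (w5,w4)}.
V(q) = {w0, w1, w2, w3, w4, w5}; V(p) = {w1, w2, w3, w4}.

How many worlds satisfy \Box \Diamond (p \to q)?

Let φ = \Box \Diamond (p \to q). Evaluate φ at each world:
  w0 (successors {w4}): φ is true.
  w1 (successors {w4}): φ is true.
  w2 (successors {w3, w4}): φ is true.
  w3 (successors {w2, w5}): φ is true.
  w4 (successors {w0, w1, w2, w5}): φ is true.
  w5 (successors {w3, w4}): φ is true.
For instance, at w5:
  At w5: \Box \Diamond (p \to q) requires \Diamond (p \to q) at every successor {w3, w4}.
      At w3: \Diamond (p \to q) requires p \to q at some successor in {w2, w5}.
        p \to q holds at w2, so \Diamond (p \to q) is true at w3.
      At w4: \Diamond (p \to q) requires p \to q at some successor in {w0, w1, w2, w5}.
        p \to q holds at w0, so \Diamond (p \to q) is true at w4.
  So \Box \Diamond (p \to q) is true at w5.
Satisfying worlds: {w0, w1, w2, w3, w4, w5}

6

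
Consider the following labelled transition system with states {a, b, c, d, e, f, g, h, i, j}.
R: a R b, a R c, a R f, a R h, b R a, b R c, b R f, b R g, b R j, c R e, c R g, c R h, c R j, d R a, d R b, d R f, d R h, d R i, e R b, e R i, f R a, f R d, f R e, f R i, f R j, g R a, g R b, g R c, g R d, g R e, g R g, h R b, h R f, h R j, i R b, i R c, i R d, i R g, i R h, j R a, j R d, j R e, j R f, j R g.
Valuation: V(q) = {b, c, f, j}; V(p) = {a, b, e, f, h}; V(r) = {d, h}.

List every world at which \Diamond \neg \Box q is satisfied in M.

Recall that \Box ψ holds at a world iff ψ holds at every accessible world, and \Diamond ψ holds iff ψ holds at some accessible world.
Let φ = \Diamond \neg \Box q. Evaluate φ at each world:
  a (successors {b, c, f, h}): φ is true.
  b (successors {a, c, f, g, j}): φ is true.
  c (successors {e, g, h, j}): φ is true.
  d (successors {a, b, f, h, i}): φ is true.
  e (successors {b, i}): φ is true.
  f (successors {a, d, e, i, j}): φ is true.
  g (successors {a, b, c, d, e, g}): φ is true.
  h (successors {b, f, j}): φ is true.
  i (successors {b, c, d, g, h}): φ is true.
  j (successors {a, d, e, f, g}): φ is true.
For instance, at g:
  At g: \Diamond \neg \Box q requires \neg \Box q at some successor in {a, b, c, d, e, g}.
    \neg \Box q holds at a, so \Diamond \neg \Box q is true at g.
      At a: \Box q is false, so \neg \Box q is true.
Satisfying worlds: {a, b, c, d, e, f, g, h, i, j}

a, b, c, d, e, f, g, h, i, j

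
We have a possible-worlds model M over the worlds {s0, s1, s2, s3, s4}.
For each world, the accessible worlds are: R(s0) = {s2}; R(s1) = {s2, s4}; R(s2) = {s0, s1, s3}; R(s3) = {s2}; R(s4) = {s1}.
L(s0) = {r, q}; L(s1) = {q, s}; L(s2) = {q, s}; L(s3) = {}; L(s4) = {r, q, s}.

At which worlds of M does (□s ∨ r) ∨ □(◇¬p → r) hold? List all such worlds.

Let φ = (□s ∨ r) ∨ □(◇¬p → r). Evaluate φ at each world:
  s0 (successors {s2}): φ is true.
  s1 (successors {s2, s4}): φ is true.
  s2 (successors {s0, s1, s3}): φ is false.
  s3 (successors {s2}): φ is true.
  s4 (successors {s1}): φ is true.
For instance, at s3:
  At s3: □s ∨ r is true, □(◇¬p → r) is false, so (□s ∨ r) ∨ □(◇¬p → r) is true.
    At s3: □s is true, r is false, so □s ∨ r is true.
      At s3: □s requires s at every successor {s2}.
        At s2: s is true.
      So □s is true at s3.
    At s3: □(◇¬p → r) requires ◇¬p → r at every successor {s2}.
      ◇¬p → r fails at s2, so □(◇¬p → r) is false at s3.
Satisfying worlds: {s0, s1, s3, s4}

s0, s1, s3, s4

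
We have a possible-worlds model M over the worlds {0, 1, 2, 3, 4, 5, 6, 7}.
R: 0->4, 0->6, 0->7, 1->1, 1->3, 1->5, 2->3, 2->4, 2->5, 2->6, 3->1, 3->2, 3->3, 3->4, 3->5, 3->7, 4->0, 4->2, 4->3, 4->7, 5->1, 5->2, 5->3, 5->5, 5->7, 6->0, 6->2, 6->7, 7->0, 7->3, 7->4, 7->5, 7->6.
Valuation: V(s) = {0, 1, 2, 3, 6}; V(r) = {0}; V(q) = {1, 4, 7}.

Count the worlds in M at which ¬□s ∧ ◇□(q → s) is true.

3

Let φ = ¬□s ∧ ◇□(q → s). Evaluate φ at each world:
  0 (successors {4, 6, 7}): φ is false.
  1 (successors {1, 3, 5}): φ is true.
  2 (successors {3, 4, 5, 6}): φ is false.
  3 (successors {1, 2, 3, 4, 5, 7}): φ is true.
  4 (successors {0, 2, 3, 7}): φ is false.
  5 (successors {1, 2, 3, 5, 7}): φ is true.
  6 (successors {0, 2, 7}): φ is false.
  7 (successors {0, 3, 4, 5, 6}): φ is false.
For instance, at 2:
  At 2: ¬□s is true, ◇□(q → s) is false, so ¬□s ∧ ◇□(q → s) is false.
    At 2: □s is false, so ¬□s is true.
      At 2: □s requires s at every successor {3, 4, 5, 6}.
        s fails at 4, so □s is false at 2.
    At 2: ◇□(q → s) requires □(q → s) at some successor in {3, 4, 5, 6}.
      At 3: □(q → s) is false.
      At 4: □(q → s) is false.
      At 5: □(q → s) is false.
      At 6: □(q → s) is false.
    So ◇□(q → s) is false at 2.
Satisfying worlds: {1, 3, 5}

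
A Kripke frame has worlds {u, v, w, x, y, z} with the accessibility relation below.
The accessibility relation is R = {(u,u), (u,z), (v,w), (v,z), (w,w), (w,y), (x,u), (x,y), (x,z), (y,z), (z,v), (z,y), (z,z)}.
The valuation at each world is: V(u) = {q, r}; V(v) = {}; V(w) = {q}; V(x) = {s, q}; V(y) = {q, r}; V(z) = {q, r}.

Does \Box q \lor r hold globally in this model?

Yes

Let φ = \Box q \lor r. Evaluate φ at each world:
  u (successors {u, z}): φ is true.
  v (successors {w, z}): φ is true.
  w (successors {w, y}): φ is true.
  x (successors {u, y, z}): φ is true.
  y (successors {z}): φ is true.
  z (successors {v, y, z}): φ is true.
For instance, at z:
  At z: \Box q is false, r is true, so \Box q \lor r is true.
    At z: \Box q requires q at every successor {v, y, z}.
      q fails at v, so \Box q is false at z.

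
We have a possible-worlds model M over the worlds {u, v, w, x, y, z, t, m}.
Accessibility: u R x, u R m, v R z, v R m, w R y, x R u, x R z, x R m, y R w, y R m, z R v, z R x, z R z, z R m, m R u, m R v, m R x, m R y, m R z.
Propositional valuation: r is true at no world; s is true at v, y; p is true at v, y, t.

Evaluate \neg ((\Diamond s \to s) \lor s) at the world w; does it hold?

Yes

At w: (\Diamond s \to s) \lor s is false, so \neg ((\Diamond s \to s) \lor s) is true.
  At w: \Diamond s \to s is false, s is false, so (\Diamond s \to s) \lor s is false.
    At w: \Diamond s is true, s is false, so \Diamond s \to s is false.
      At w: \Diamond s requires s at some successor in {y}.
        s holds at y, so \Diamond s is true at w.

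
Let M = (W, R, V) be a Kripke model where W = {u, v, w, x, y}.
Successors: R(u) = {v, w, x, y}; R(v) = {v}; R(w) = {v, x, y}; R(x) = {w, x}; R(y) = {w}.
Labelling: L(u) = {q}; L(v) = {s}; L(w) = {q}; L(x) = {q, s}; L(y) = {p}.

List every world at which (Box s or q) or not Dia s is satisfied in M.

u, v, w, x, y

Recall that Box ψ holds at a world iff ψ holds at every accessible world, and Dia ψ holds iff ψ holds at some accessible world.
Let φ = (Box s or q) or not Dia s. Evaluate φ at each world:
  u (successors {v, w, x, y}): φ is true.
  v (successors {v}): φ is true.
  w (successors {v, x, y}): φ is true.
  x (successors {w, x}): φ is true.
  y (successors {w}): φ is true.
For instance, at x:
  At x: Box s or q is true, not Dia s is false, so (Box s or q) or not Dia s is true.
    At x: Box s is false, q is true, so Box s or q is true.
      At x: Box s requires s at every successor {w, x}.
        s fails at w, so Box s is false at x.
    At x: Dia s is true, so not Dia s is false.
      At x: Dia s requires s at some successor in {w, x}.
        s holds at x, so Dia s is true at x.
Satisfying worlds: {u, v, w, x, y}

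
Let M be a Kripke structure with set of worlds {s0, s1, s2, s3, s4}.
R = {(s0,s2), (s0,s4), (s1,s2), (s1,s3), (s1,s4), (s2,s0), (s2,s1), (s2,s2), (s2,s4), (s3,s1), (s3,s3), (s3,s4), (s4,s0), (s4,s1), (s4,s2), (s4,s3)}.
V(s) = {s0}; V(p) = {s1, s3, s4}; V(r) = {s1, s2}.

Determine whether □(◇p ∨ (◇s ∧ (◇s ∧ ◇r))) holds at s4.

Recall that □ψ holds at a world iff ψ holds at every accessible world, and ◇ψ holds iff ψ holds at some accessible world.
At s4: □(◇p ∨ (◇s ∧ (◇s ∧ ◇r))) requires ◇p ∨ (◇s ∧ (◇s ∧ ◇r)) at every successor {s0, s1, s2, s3}.
  At s0: ◇p ∨ (◇s ∧ (◇s ∧ ◇r)) is true.
  At s1: ◇p ∨ (◇s ∧ (◇s ∧ ◇r)) is true.
  At s2: ◇p ∨ (◇s ∧ (◇s ∧ ◇r)) is true.
  At s3: ◇p ∨ (◇s ∧ (◇s ∧ ◇r)) is true.
So □(◇p ∨ (◇s ∧ (◇s ∧ ◇r))) is true at s4.

Yes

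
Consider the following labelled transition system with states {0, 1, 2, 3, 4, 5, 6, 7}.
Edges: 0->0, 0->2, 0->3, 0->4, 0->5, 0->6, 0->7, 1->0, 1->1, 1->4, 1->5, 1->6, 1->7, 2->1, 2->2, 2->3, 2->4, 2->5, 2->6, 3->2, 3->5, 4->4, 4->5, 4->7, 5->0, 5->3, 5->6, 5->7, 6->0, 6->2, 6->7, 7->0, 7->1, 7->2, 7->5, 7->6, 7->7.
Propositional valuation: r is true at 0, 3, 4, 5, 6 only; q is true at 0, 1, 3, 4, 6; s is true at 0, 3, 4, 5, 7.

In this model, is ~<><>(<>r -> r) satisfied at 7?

At 7: <><>(<>r -> r) is true, so ~<><>(<>r -> r) is false.
  At 7: <><>(<>r -> r) requires <>(<>r -> r) at some successor in {0, 1, 2, 5, 6, 7}.
    <>(<>r -> r) holds at 0, so <><>(<>r -> r) is true at 7.
      At 0: <>(<>r -> r) requires <>r -> r at some successor in {0, 2, 3, 4, 5, 6, 7}.
        <>r -> r holds at 0, so <>(<>r -> r) is true at 0.

No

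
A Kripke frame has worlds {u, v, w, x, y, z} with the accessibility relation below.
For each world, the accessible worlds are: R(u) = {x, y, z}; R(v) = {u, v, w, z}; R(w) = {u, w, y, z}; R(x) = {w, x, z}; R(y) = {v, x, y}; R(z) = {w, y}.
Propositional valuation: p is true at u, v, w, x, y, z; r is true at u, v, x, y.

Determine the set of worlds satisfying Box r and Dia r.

y

Let φ = Box r and Dia r. Evaluate φ at each world:
  u (successors {x, y, z}): φ is false.
  v (successors {u, v, w, z}): φ is false.
  w (successors {u, w, y, z}): φ is false.
  x (successors {w, x, z}): φ is false.
  y (successors {v, x, y}): φ is true.
  z (successors {w, y}): φ is false.
For instance, at z:
  At z: Box r is false, Dia r is true, so Box r and Dia r is false.
    At z: Box r requires r at every successor {w, y}.
      r fails at w, so Box r is false at z.
    At z: Dia r requires r at some successor in {w, y}.
      r holds at y, so Dia r is true at z.
Satisfying worlds: {y}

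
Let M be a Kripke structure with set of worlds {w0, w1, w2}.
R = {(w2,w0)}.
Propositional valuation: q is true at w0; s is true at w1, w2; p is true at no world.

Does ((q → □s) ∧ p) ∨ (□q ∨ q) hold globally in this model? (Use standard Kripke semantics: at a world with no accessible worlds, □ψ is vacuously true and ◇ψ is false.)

Let φ = ((q → □s) ∧ p) ∨ (□q ∨ q). Evaluate φ at each world:
  w0 (successors ∅): φ is true.
  w1 (successors ∅): φ is true.
  w2 (successors {w0}): φ is true.
For instance, at w2:
  At w2: (q → □s) ∧ p is false, □q ∨ q is true, so ((q → □s) ∧ p) ∨ (□q ∨ q) is true.
    At w2: q → □s is true, p is false, so (q → □s) ∧ p is false.
      At w2: q is false, □s is false, so q → □s is true.
    At w2: □q is true, q is false, so □q ∨ q is true.
      At w2: □q requires q at every successor {w0}.
        At w0: q is true.
      So □q is true at w2.

Yes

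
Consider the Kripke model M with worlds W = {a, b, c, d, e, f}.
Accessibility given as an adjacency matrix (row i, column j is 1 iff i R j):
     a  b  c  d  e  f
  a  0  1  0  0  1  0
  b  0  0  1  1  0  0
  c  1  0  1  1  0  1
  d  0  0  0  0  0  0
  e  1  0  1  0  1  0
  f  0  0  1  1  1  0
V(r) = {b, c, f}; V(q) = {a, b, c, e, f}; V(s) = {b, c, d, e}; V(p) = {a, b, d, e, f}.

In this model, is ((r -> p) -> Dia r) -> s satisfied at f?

No

Recall that Dia ψ holds at a world iff ψ holds at some accessible world.
At f: (r -> p) -> Dia r is true, s is false, so ((r -> p) -> Dia r) -> s is false.
  At f: r -> p is true, Dia r is true, so (r -> p) -> Dia r is true.
    At f: Dia r requires r at some successor in {c, d, e}.
      r holds at c, so Dia r is true at f.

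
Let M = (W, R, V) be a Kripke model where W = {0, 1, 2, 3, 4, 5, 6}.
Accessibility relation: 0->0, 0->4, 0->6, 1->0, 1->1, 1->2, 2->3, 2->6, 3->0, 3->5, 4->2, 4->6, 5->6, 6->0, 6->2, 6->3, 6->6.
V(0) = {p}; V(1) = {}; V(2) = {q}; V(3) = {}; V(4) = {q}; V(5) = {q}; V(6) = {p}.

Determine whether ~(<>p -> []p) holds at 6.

Yes

At 6: <>p -> []p is false, so ~(<>p -> []p) is true.
  At 6: <>p is true, []p is false, so <>p -> []p is false.
    At 6: <>p requires p at some successor in {0, 2, 3, 6}.
      p holds at 0, so <>p is true at 6.
    At 6: []p requires p at every successor {0, 2, 3, 6}.
      p fails at 2, so []p is false at 6.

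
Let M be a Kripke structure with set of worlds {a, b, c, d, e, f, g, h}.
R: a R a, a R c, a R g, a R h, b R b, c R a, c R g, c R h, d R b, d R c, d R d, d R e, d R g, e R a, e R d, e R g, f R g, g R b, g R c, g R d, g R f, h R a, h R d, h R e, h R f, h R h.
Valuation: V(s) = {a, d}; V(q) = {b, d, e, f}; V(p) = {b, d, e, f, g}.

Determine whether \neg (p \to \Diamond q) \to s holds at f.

No

At f: \neg (p \to \Diamond q) is true, s is false, so \neg (p \to \Diamond q) \to s is false.
  At f: p \to \Diamond q is false, so \neg (p \to \Diamond q) is true.
    At f: p is true, \Diamond q is false, so p \to \Diamond q is false.
      At f: \Diamond q requires q at some successor in {g}.
        At g: q is false.
      So \Diamond q is false at f.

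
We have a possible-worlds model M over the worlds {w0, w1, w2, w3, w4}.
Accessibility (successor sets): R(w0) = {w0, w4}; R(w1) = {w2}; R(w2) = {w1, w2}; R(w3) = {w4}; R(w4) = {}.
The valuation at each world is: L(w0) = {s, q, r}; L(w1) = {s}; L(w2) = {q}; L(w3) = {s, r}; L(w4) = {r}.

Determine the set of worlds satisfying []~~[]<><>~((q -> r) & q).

w1, w2, w3, w4

Recall that []ψ holds at a world iff ψ holds at every accessible world, and <>ψ holds iff ψ holds at some accessible world.
Let φ = []~~[]<><>~((q -> r) & q). Evaluate φ at each world:
  w0 (successors {w0, w4}): φ is false.
  w1 (successors {w2}): φ is true.
  w2 (successors {w1, w2}): φ is true.
  w3 (successors {w4}): φ is true.
  w4 (successors ∅): φ is true.
For instance, at w2:
  At w2: []~~[]<><>~((q -> r) & q) requires ~~[]<><>~((q -> r) & q) at every successor {w1, w2}.
      At w1: ~[]<><>~((q -> r) & q) is false, so ~~[]<><>~((q -> r) & q) is true.
      At w2: ~[]<><>~((q -> r) & q) is false, so ~~[]<><>~((q -> r) & q) is true.
  So []~~[]<><>~((q -> r) & q) is true at w2.
Satisfying worlds: {w1, w2, w3, w4}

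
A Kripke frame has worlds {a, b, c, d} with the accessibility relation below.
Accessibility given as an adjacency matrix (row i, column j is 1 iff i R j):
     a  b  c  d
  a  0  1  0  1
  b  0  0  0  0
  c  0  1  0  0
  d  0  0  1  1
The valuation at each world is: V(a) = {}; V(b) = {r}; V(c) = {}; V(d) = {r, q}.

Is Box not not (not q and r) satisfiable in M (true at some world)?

Yes

Let φ = Box not not (not q and r). Evaluate φ at each world:
  a (successors {b, d}): φ is false.
  b (successors ∅): φ is true.
  c (successors {b}): φ is true.
  d (successors {c, d}): φ is false.
Detail at b (witness):
  At b: no accessible worlds, so Box not not (not q and r) holds vacuously.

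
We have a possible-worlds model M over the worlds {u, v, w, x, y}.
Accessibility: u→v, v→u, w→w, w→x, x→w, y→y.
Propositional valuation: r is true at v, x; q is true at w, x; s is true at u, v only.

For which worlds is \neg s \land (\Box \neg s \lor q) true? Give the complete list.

w, x, y

Recall that \Box ψ holds at a world iff ψ holds at every accessible world, and \Diamond ψ holds iff ψ holds at some accessible world.
Let φ = \neg s \land (\Box \neg s \lor q). Evaluate φ at each world:
  u (successors {v}): φ is false.
  v (successors {u}): φ is false.
  w (successors {w, x}): φ is true.
  x (successors {w}): φ is true.
  y (successors {y}): φ is true.
For instance, at x:
  At x: \neg s is true, \Box \neg s \lor q is true, so \neg s \land (\Box \neg s \lor q) is true.
    At x: \Box \neg s is true, q is true, so \Box \neg s \lor q is true.
      At x: \Box \neg s requires \neg s at every successor {w}.
        At w: \neg s is true.
      So \Box \neg s is true at x.
Satisfying worlds: {w, x, y}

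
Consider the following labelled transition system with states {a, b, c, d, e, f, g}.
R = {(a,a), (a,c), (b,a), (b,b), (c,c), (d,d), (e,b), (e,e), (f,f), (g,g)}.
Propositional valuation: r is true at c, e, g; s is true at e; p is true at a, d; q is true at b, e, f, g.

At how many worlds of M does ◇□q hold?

3

Recall that □ψ holds at a world iff ψ holds at every accessible world, and ◇ψ holds iff ψ holds at some accessible world.
Let φ = ◇□q. Evaluate φ at each world:
  a (successors {a, c}): φ is false.
  b (successors {a, b}): φ is false.
  c (successors {c}): φ is false.
  d (successors {d}): φ is false.
  e (successors {b, e}): φ is true.
  f (successors {f}): φ is true.
  g (successors {g}): φ is true.
For instance, at d:
  At d: ◇□q requires □q at some successor in {d}.
    At d: □q is false.
  So ◇□q is false at d.
Satisfying worlds: {e, f, g}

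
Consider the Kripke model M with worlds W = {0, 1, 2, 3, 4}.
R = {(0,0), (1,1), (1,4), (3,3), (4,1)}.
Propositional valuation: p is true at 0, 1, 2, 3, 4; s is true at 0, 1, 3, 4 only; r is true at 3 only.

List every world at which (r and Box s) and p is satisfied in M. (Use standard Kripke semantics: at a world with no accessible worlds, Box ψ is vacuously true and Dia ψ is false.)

Let φ = (r and Box s) and p. Evaluate φ at each world:
  0 (successors {0}): φ is false.
  1 (successors {1, 4}): φ is false.
  2 (successors ∅): φ is false.
  3 (successors {3}): φ is true.
  4 (successors {1}): φ is false.
For instance, at 0:
  At 0: r and Box s is false, p is true, so (r and Box s) and p is false.
    At 0: r is false, Box s is true, so r and Box s is false.
      At 0: Box s requires s at every successor {0}.
        At 0: s is true.
      So Box s is true at 0.
Satisfying worlds: {3}

3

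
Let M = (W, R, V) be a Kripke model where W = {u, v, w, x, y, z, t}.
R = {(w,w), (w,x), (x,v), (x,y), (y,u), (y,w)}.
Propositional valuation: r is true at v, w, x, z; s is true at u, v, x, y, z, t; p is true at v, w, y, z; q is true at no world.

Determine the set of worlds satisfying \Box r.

u, v, w, z, t

Recall that \Box ψ holds at a world iff ψ holds at every accessible world, and \Diamond ψ holds iff ψ holds at some accessible world.
Let φ = \Box r. Evaluate φ at each world:
  u (successors ∅): φ is true.
  v (successors ∅): φ is true.
  w (successors {w, x}): φ is true.
  x (successors {v, y}): φ is false.
  y (successors {u, w}): φ is false.
  z (successors ∅): φ is true.
  t (successors ∅): φ is true.
For instance, at y:
  At y: \Box r requires r at every successor {u, w}.
    r fails at u, so \Box r is false at y.
Satisfying worlds: {u, v, w, z, t}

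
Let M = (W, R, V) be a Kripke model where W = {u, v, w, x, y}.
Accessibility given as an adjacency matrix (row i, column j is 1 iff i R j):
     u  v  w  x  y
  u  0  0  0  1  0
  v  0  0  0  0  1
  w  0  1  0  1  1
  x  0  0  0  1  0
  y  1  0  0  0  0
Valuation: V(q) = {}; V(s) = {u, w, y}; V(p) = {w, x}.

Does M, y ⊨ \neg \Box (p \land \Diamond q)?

At y: \Box (p \land \Diamond q) is false, so \neg \Box (p \land \Diamond q) is true.
  At y: \Box (p \land \Diamond q) requires p \land \Diamond q at every successor {u}.
    p \land \Diamond q fails at u, so \Box (p \land \Diamond q) is false at y.
      At u: p is false, \Diamond q is false, so p \land \Diamond q is false.

Yes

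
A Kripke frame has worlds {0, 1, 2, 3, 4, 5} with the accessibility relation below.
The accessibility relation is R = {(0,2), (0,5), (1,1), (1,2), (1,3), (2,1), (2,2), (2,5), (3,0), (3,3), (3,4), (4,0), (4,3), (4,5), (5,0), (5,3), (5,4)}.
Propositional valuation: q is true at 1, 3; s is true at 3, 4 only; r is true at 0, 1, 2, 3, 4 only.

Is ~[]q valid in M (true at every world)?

Yes

Let φ = ~[]q. Evaluate φ at each world:
  0 (successors {2, 5}): φ is true.
  1 (successors {1, 2, 3}): φ is true.
  2 (successors {1, 2, 5}): φ is true.
  3 (successors {0, 3, 4}): φ is true.
  4 (successors {0, 3, 5}): φ is true.
  5 (successors {0, 3, 4}): φ is true.
For instance, at 0:
  At 0: []q is false, so ~[]q is true.
    At 0: []q requires q at every successor {2, 5}.
      q fails at 2, so []q is false at 0.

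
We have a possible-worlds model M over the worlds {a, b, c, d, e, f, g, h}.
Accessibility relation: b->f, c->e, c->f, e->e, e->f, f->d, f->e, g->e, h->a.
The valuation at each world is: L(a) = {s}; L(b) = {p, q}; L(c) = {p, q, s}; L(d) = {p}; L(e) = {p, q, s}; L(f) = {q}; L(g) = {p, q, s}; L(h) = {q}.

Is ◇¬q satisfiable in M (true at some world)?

Let φ = ◇¬q. Evaluate φ at each world:
  a (successors ∅): φ is false.
  b (successors {f}): φ is false.
  c (successors {e, f}): φ is false.
  d (successors ∅): φ is false.
  e (successors {e, f}): φ is false.
  f (successors {d, e}): φ is true.
  g (successors {e}): φ is false.
  h (successors {a}): φ is true.
Detail at f (witness):
  At f: ◇¬q requires ¬q at some successor in {d, e}.
    ¬q holds at d, so ◇¬q is true at f.

Yes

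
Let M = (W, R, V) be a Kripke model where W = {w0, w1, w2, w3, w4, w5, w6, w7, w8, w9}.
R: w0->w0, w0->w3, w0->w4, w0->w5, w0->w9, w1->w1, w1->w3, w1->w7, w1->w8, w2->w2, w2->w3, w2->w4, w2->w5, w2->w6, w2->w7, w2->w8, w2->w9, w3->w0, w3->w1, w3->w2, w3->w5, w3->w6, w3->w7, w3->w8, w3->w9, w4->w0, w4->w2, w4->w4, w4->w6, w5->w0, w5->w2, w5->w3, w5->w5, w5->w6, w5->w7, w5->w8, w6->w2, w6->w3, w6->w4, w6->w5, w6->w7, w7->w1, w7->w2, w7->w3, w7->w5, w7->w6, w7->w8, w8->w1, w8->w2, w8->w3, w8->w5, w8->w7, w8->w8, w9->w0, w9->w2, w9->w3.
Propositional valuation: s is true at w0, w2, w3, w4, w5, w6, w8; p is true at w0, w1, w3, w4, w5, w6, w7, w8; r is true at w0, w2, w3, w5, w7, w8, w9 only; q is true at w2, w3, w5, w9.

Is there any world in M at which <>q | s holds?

Yes

Recall that <>ψ holds at a world iff ψ holds at some accessible world.
Let φ = <>q | s. Evaluate φ at each world:
  w0 (successors {w0, w3, w4, w5, w9}): φ is true.
  w1 (successors {w1, w3, w7, w8}): φ is true.
  w2 (successors {w2, w3, w4, w5, w6, w7, w8, w9}): φ is true.
  w3 (successors {w0, w1, w2, w5, w6, w7, w8, w9}): φ is true.
  w4 (successors {w0, w2, w4, w6}): φ is true.
  w5 (successors {w0, w2, w3, w5, w6, w7, w8}): φ is true.
  w6 (successors {w2, w3, w4, w5, w7}): φ is true.
  w7 (successors {w1, w2, w3, w5, w6, w8}): φ is true.
  w8 (successors {w1, w2, w3, w5, w7, w8}): φ is true.
  w9 (successors {w0, w2, w3}): φ is true.
Detail at w0 (witness):
  At w0: <>q is true, s is true, so <>q | s is true.
    At w0: <>q requires q at some successor in {w0, w3, w4, w5, w9}.
      q holds at w3, so <>q is true at w0.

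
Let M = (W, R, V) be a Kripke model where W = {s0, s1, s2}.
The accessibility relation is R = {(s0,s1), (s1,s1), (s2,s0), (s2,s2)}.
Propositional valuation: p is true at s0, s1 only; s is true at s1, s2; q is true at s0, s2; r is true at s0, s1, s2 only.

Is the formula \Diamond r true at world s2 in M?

Yes

At s2: \Diamond r requires r at some successor in {s0, s2}.
  r holds at s0, so \Diamond r is true at s2.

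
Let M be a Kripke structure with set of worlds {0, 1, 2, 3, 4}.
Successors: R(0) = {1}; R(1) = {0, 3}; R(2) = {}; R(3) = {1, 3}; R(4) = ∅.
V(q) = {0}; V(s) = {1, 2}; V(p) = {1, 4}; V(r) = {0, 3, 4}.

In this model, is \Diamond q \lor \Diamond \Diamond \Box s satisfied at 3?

Yes

At 3: \Diamond q is false, \Diamond \Diamond \Box s is true, so \Diamond q \lor \Diamond \Diamond \Box s is true.
  At 3: \Diamond q requires q at some successor in {1, 3}.
    At 1: q is false.
    At 3: q is false.
  So \Diamond q is false at 3.
  At 3: \Diamond \Diamond \Box s requires \Diamond \Box s at some successor in {1, 3}.
    \Diamond \Box s holds at 1, so \Diamond \Diamond \Box s is true at 3.
      At 1: \Diamond \Box s requires \Box s at some successor in {0, 3}.
        \Box s holds at 0, so \Diamond \Box s is true at 1.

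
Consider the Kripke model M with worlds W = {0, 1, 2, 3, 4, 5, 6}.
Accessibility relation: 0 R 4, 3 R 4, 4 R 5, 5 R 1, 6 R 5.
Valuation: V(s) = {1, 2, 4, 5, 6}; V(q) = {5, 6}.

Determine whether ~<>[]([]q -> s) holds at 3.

At 3: <>[]([]q -> s) is true, so ~<>[]([]q -> s) is false.
  At 3: <>[]([]q -> s) requires []([]q -> s) at some successor in {4}.
    []([]q -> s) holds at 4, so <>[]([]q -> s) is true at 3.
      At 4: []([]q -> s) requires []q -> s at every successor {5}.
        At 5: []q -> s is true.
      So []([]q -> s) is true at 4.

No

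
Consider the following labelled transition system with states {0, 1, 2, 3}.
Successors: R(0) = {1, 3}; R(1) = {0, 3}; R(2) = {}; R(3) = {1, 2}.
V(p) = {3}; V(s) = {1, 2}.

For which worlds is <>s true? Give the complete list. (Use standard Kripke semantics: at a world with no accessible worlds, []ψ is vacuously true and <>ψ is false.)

Let φ = <>s. Evaluate φ at each world:
  0 (successors {1, 3}): φ is true.
  1 (successors {0, 3}): φ is false.
  2 (successors ∅): φ is false.
  3 (successors {1, 2}): φ is true.
For instance, at 0:
  At 0: <>s requires s at some successor in {1, 3}.
    s holds at 1, so <>s is true at 0.
Satisfying worlds: {0, 3}

0, 3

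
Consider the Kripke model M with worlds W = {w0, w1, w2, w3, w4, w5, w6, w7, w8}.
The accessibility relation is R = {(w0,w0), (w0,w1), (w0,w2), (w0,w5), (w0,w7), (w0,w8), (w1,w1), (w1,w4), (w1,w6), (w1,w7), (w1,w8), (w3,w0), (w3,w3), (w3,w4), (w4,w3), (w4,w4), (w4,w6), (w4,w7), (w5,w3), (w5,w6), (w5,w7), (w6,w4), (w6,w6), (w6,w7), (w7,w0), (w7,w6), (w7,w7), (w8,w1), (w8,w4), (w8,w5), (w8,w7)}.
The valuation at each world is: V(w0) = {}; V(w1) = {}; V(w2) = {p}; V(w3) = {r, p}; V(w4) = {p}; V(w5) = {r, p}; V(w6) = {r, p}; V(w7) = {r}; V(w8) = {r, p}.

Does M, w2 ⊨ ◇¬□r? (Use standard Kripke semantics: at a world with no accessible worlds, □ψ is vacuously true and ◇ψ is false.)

Recall that □ψ holds at a world iff ψ holds at every accessible world, and ◇ψ holds iff ψ holds at some accessible world.
At w2: no accessible worlds, so ◇¬□r is false.

No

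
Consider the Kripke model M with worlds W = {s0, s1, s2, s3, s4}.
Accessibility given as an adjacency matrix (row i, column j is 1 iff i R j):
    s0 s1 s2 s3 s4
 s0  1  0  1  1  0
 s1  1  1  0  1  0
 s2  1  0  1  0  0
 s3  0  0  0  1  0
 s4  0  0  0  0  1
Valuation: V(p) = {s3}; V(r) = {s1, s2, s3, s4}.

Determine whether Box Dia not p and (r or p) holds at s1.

At s1: Box Dia not p is false, r or p is true, so Box Dia not p and (r or p) is false.
  At s1: Box Dia not p requires Dia not p at every successor {s0, s1, s3}.
    Dia not p fails at s3, so Box Dia not p is false at s1.
      At s3: Dia not p requires not p at some successor in {s3}.
        At s3: not p is false.
      So Dia not p is false at s3.

No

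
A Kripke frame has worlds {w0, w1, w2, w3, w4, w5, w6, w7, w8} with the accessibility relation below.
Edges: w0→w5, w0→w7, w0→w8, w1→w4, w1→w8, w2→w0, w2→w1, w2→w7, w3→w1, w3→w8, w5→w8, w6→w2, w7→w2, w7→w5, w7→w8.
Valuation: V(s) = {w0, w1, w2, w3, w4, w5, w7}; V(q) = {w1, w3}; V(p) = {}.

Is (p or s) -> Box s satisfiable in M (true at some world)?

Yes

Let φ = (p or s) -> Box s. Evaluate φ at each world:
  w0 (successors {w5, w7, w8}): φ is false.
  w1 (successors {w4, w8}): φ is false.
  w2 (successors {w0, w1, w7}): φ is true.
  w3 (successors {w1, w8}): φ is false.
  w4 (successors ∅): φ is true.
  w5 (successors {w8}): φ is false.
  w6 (successors {w2}): φ is true.
  w7 (successors {w2, w5, w8}): φ is false.
  w8 (successors ∅): φ is true.
Detail at w2 (witness):
  At w2: p or s is true, Box s is true, so (p or s) -> Box s is true.
    At w2: Box s requires s at every successor {w0, w1, w7}.
      At w0: s is true.
      At w1: s is true.
      At w7: s is true.
    So Box s is true at w2.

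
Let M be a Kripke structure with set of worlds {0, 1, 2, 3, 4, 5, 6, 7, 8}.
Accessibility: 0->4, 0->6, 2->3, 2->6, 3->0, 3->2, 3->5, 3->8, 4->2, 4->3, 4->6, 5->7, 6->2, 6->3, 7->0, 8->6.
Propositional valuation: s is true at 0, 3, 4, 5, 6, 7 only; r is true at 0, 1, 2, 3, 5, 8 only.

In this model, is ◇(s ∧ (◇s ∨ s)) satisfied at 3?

Yes

Recall that ◇ψ holds at a world iff ψ holds at some accessible world.
At 3: ◇(s ∧ (◇s ∨ s)) requires s ∧ (◇s ∨ s) at some successor in {0, 2, 5, 8}.
  s ∧ (◇s ∨ s) holds at 0, so ◇(s ∧ (◇s ∨ s)) is true at 3.
    At 0: s is true, ◇s ∨ s is true, so s ∧ (◇s ∨ s) is true.
      At 0: ◇s is true, s is true, so ◇s ∨ s is true.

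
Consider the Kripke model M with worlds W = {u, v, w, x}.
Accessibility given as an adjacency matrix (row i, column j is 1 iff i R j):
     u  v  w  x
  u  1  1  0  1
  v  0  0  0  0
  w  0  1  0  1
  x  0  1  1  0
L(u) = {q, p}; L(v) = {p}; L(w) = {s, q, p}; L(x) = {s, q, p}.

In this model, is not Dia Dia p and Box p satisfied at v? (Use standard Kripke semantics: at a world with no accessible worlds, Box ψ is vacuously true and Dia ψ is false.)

Yes

Recall that Box ψ holds at a world iff ψ holds at every accessible world, and Dia ψ holds iff ψ holds at some accessible world.
At v: not Dia Dia p is true, Box p is true, so not Dia Dia p and Box p is true.
  At v: Dia Dia p is false, so not Dia Dia p is true.
    At v: no accessible worlds, so Dia Dia p is false.
  At v: no accessible worlds, so Box p holds vacuously.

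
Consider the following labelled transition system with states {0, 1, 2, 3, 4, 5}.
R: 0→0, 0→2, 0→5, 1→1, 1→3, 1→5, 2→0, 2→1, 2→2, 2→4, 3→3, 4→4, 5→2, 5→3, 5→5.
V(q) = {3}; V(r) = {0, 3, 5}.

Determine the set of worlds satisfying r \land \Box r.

Let φ = r \land \Box r. Evaluate φ at each world:
  0 (successors {0, 2, 5}): φ is false.
  1 (successors {1, 3, 5}): φ is false.
  2 (successors {0, 1, 2, 4}): φ is false.
  3 (successors {3}): φ is true.
  4 (successors {4}): φ is false.
  5 (successors {2, 3, 5}): φ is false.
For instance, at 2:
  At 2: r is false, \Box r is false, so r \land \Box r is false.
    At 2: \Box r requires r at every successor {0, 1, 2, 4}.
      r fails at 1, so \Box r is false at 2.
Satisfying worlds: {3}

3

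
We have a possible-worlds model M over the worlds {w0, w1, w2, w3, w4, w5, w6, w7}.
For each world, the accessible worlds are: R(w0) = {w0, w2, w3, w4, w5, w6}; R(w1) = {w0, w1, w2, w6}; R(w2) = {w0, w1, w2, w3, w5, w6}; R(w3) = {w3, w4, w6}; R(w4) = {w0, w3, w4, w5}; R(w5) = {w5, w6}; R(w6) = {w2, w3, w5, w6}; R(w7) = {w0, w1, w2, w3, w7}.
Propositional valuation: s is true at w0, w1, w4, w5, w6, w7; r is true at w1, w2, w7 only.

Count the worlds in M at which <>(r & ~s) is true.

5

Let φ = <>(r & ~s). Evaluate φ at each world:
  w0 (successors {w0, w2, w3, w4, w5, w6}): φ is true.
  w1 (successors {w0, w1, w2, w6}): φ is true.
  w2 (successors {w0, w1, w2, w3, w5, w6}): φ is true.
  w3 (successors {w3, w4, w6}): φ is false.
  w4 (successors {w0, w3, w4, w5}): φ is false.
  w5 (successors {w5, w6}): φ is false.
  w6 (successors {w2, w3, w5, w6}): φ is true.
  w7 (successors {w0, w1, w2, w3, w7}): φ is true.
For instance, at w4:
  At w4: <>(r & ~s) requires r & ~s at some successor in {w0, w3, w4, w5}.
    At w0: r & ~s is false.
    At w3: r & ~s is false.
    At w4: r & ~s is false.
    At w5: r & ~s is false.
  So <>(r & ~s) is false at w4.
Satisfying worlds: {w0, w1, w2, w6, w7}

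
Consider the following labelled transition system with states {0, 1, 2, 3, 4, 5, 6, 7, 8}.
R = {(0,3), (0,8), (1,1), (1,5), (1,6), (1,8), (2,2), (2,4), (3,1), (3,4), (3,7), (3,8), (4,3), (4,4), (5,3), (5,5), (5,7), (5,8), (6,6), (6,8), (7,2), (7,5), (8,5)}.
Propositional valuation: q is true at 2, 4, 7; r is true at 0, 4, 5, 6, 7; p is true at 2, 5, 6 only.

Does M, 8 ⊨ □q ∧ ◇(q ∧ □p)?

No

Recall that □ψ holds at a world iff ψ holds at every accessible world, and ◇ψ holds iff ψ holds at some accessible world.
At 8: □q is false, ◇(q ∧ □p) is false, so □q ∧ ◇(q ∧ □p) is false.
  At 8: □q requires q at every successor {5}.
    q fails at 5, so □q is false at 8.
  At 8: ◇(q ∧ □p) requires q ∧ □p at some successor in {5}.
    At 5: q ∧ □p is false.
  So ◇(q ∧ □p) is false at 8.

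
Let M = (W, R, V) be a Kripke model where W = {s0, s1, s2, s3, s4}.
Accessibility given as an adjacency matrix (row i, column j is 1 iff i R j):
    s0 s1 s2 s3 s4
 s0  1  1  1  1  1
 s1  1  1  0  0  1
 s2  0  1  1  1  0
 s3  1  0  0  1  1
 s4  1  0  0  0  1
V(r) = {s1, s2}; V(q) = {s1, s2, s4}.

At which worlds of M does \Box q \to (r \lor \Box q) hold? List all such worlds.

Recall that \Box ψ holds at a world iff ψ holds at every accessible world, and \Diamond ψ holds iff ψ holds at some accessible world.
Let φ = \Box q \to (r \lor \Box q). Evaluate φ at each world:
  s0 (successors {s0, s1, s2, s3, s4}): φ is true.
  s1 (successors {s0, s1, s4}): φ is true.
  s2 (successors {s1, s2, s3}): φ is true.
  s3 (successors {s0, s3, s4}): φ is true.
  s4 (successors {s0, s4}): φ is true.
For instance, at s1:
  At s1: \Box q is false, r \lor \Box q is true, so \Box q \to (r \lor \Box q) is true.
    At s1: \Box q requires q at every successor {s0, s1, s4}.
      q fails at s0, so \Box q is false at s1.
    At s1: r is true, \Box q is false, so r \lor \Box q is true.
      At s1: \Box q requires q at every successor {s0, s1, s4}.
        q fails at s0, so \Box q is false at s1.
Satisfying worlds: {s0, s1, s2, s3, s4}

s0, s1, s2, s3, s4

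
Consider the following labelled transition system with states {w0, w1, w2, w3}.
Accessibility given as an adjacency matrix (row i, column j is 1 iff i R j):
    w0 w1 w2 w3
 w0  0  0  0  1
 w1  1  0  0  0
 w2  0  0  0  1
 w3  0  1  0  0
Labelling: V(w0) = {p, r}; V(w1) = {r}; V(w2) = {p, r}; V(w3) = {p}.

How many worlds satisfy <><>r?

Let φ = <><>r. Evaluate φ at each world:
  w0 (successors {w3}): φ is true.
  w1 (successors {w0}): φ is false.
  w2 (successors {w3}): φ is true.
  w3 (successors {w1}): φ is true.
For instance, at w2:
  At w2: <><>r requires <>r at some successor in {w3}.
    <>r holds at w3, so <><>r is true at w2.
      At w3: <>r requires r at some successor in {w1}.
        r holds at w1, so <>r is true at w3.
Satisfying worlds: {w0, w2, w3}

3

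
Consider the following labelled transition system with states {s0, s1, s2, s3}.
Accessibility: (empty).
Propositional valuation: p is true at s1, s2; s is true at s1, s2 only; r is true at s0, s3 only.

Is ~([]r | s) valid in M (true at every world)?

Let φ = ~([]r | s). Evaluate φ at each world:
  s0 (successors ∅): φ is false.
  s1 (successors ∅): φ is false.
  s2 (successors ∅): φ is false.
  s3 (successors ∅): φ is false.
Detail at s0 (counterexample):
  At s0: []r | s is true, so ~([]r | s) is false.
    At s0: []r is true, s is false, so []r | s is true.
      At s0: no accessible worlds, so []r holds vacuously.

No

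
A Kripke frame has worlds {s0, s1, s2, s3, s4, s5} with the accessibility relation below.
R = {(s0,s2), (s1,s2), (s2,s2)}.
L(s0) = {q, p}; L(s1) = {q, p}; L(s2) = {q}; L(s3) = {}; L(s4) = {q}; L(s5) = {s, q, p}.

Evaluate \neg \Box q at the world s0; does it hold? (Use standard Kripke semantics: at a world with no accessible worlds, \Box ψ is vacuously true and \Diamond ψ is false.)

At s0: \Box q is true, so \neg \Box q is false.
  At s0: \Box q requires q at every successor {s2}.
    At s2: q is true.
  So \Box q is true at s0.

No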